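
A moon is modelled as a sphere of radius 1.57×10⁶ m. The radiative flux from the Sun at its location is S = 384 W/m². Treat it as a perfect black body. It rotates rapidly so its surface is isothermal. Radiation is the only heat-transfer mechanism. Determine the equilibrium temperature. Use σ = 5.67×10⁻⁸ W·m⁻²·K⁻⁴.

T ≈ 203 K

At equilibrium, absorbed power = emitted power.
Absorbing cross-section = πr² = 7.744×10¹² m²; emitting surface = 4πr² = 3.097×10¹³ m² (ratio 4).
S·A_cross = εσ·A_surf·T⁴  ⇒  T⁴ = S/(4σ).
T⁴ = 1.00·384/(4·5.67×10⁻⁸) = 1.693×10⁹ K⁴.
T = (1.693×10⁹)^(1/4).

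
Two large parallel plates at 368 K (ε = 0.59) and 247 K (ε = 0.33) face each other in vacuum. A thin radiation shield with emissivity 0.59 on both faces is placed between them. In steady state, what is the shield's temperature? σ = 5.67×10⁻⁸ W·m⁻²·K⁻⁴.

T_s ≈ 335 K

In steady state the net flux on the hot side equals that on the cold side.
σ(T₁⁴−T_s⁴)/D₁ = σ(T_s⁴−T₂⁴)/D₂, with D₁ = 1/ε₁+1/ε_s−1 = 2.390, D₂ = 1/ε_s+1/ε₂−1 = 3.725.
Solve for T_s⁴: T_s⁴ = (D₂·T₁⁴ + D₁·T₂⁴)/(D₁+D₂) = 1.263×10¹⁰ K⁴.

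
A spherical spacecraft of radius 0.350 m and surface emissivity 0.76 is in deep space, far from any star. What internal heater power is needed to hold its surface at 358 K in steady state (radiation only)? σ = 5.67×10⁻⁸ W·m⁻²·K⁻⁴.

P ≈ 1090 W

P = εσ·4πr²·T⁴.
4πr² = 1.539 m²; T⁴ = 1.643×10¹⁰ K⁴.
P = 0.76·5.67×10⁻⁸·1.539·1.643×10¹⁰.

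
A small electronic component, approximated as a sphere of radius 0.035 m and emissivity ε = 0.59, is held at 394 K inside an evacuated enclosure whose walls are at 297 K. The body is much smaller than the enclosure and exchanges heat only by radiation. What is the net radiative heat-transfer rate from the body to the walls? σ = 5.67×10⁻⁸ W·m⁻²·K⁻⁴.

For a small grey body in a large enclosure: P_net = εσA(T_body⁴ − T_wall⁴).
A = 4πr² = 0.01539 m²; T_body⁴ − T_wall⁴ = 2.410×10¹⁰ − 7.781×10⁹ = 1.632×10¹⁰ K⁴.
|P_net| = 0.59·5.67×10⁻⁸·0.01539·1.632×10¹⁰.

P_net ≈ 8.40 W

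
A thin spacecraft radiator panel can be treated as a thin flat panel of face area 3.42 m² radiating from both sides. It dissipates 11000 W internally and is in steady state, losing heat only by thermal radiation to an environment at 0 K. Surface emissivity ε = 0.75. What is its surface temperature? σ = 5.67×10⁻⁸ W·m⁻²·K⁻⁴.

Steady state: internal power = radiated power, P = εσA T⁴.
Radiating area A = 2·3.42 = 6.840 m².
T⁴ = P/(εσA) = 11000/(0.75·5.67×10⁻⁸·6.840) = 3.782×10¹⁰ K⁴.
T = (3.782×10¹⁰)^(1/4).

T ≈ 441 K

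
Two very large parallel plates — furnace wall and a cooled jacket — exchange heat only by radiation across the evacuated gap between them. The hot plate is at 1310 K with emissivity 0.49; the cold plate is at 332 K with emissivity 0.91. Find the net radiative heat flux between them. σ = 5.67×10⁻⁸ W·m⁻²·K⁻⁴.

q ≈ 77700 W/m²

For two infinite grey parallel plates, q = σ(T₁⁴ − T₂⁴)/(1/ε₁ + 1/ε₂ − 1).
T₁⁴ − T₂⁴ = 2.945×10¹² − 1.215×10¹⁰ = 2.933×10¹² K⁴.
1/ε₁ + 1/ε₂ − 1 = 2.041 + 1.099 − 1 = 2.140.
q = 5.67×10⁻⁸ × 2.933×10¹² / 2.140.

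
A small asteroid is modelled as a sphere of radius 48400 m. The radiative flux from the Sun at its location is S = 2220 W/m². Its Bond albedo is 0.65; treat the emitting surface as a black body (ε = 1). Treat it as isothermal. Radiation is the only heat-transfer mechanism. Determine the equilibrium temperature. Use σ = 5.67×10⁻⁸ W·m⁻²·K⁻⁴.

At equilibrium, absorbed power = emitted power.
Absorbing cross-section = πr² = 7.359×10⁹ m²; emitting surface = 4πr² = 2.944×10¹⁰ m² (ratio 4).
(1−a)S·A_cross = εσ·A_surf·T⁴  ⇒  T⁴ = (1−a)S/(4σ).
T⁴ = 0.350·2220/(4·5.67×10⁻⁸) = 3.426×10⁹ K⁴.
T = (3.426×10⁹)^(1/4).

T ≈ 242 K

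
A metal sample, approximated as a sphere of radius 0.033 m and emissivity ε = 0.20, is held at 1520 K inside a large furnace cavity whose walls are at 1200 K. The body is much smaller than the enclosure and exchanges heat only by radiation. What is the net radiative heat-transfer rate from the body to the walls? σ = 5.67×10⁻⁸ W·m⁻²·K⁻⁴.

P_net ≈ 507 W

For a small grey body in a large enclosure: P_net = εσA(T_body⁴ − T_wall⁴).
A = 4πr² = 0.01368 m²; T_body⁴ − T_wall⁴ = 5.338×10¹² − 2.074×10¹² = 3.264×10¹² K⁴.
|P_net| = 0.20·5.67×10⁻⁸·0.01368·3.264×10¹².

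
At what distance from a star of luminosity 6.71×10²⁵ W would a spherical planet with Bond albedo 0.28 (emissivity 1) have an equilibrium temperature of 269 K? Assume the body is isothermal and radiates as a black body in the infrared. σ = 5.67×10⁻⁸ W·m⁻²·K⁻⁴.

For an isothermal black-emitting sphere, (1−a)S·πr² = σ·4πr²·T⁴ ⇒ S = 4σT⁴/(1−a).
S = 4·5.67×10⁻⁸·(269)⁴/0.720 = 1649 W/m².
Flux falls as S = L/(4πd²), so d = √(L/(4πS)) = √(6.71×10²⁵/(4π·1649)).

d ≈ 5.69×10¹⁰ m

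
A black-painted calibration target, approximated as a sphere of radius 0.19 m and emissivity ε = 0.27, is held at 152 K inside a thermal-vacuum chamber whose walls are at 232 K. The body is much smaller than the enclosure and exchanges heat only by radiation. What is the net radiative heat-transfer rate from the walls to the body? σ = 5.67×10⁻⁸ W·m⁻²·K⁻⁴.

For a small grey body in a large enclosure: P_net = εσA(T_body⁴ − T_wall⁴).
A = 4πr² = 0.4536 m²; T_body⁴ − T_wall⁴ = 5.338×10⁸ − 2.897×10⁹ = -2.363×10⁹ K⁴.
|P_net| = 0.27·5.67×10⁻⁸·0.4536·2.363×10⁹.

P_net ≈ 16.4 W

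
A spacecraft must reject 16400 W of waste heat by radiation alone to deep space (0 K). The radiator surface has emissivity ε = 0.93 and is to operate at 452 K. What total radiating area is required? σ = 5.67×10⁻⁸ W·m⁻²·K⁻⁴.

A ≈ 7.45 m²

P = εσA T⁴ ⇒ A = P/(εσT⁴).
T⁴ = 4.174×10¹⁰ K⁴.
A = 16400/(0.93 × 5.67×10⁻⁸ × 4.174×10¹⁰).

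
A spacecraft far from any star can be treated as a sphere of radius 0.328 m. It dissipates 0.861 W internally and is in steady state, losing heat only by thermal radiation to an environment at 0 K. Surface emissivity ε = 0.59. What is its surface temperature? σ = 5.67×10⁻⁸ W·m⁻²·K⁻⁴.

T ≈ 66.1 K

Steady state: internal power = radiated power, P = εσA T⁴.
Radiating area A = 4πr² = 1.352 m².
T⁴ = P/(εσA) = 0.861/(0.59·5.67×10⁻⁸·1.352) = 1.904×10⁷ K⁴.
T = (1.904×10⁷)^(1/4).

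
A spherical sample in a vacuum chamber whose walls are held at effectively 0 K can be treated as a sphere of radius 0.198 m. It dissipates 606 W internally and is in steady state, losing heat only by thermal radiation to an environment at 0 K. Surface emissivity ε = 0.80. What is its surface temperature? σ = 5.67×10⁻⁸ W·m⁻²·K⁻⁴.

T ≈ 406 K

Steady state: internal power = radiated power, P = εσA T⁴.
Radiating area A = 4πr² = 0.4927 m².
T⁴ = P/(εσA) = 606/(0.80·5.67×10⁻⁸·0.4927) = 2.712×10¹⁰ K⁴.
T = (2.712×10¹⁰)^(1/4).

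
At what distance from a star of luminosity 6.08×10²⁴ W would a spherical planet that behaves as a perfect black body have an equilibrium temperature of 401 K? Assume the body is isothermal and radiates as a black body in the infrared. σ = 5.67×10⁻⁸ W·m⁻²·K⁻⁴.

For an isothermal black-emitting sphere, (1−a)S·πr² = σ·4πr²·T⁴ ⇒ S = 4σT⁴/(1−a).
S = 4·5.67×10⁻⁸·(401)⁴/1.00 = 5864 W/m².
Flux falls as S = L/(4πd²), so d = √(L/(4πS)) = √(6.08×10²⁴/(4π·5864)).

d ≈ 9.08×10⁹ m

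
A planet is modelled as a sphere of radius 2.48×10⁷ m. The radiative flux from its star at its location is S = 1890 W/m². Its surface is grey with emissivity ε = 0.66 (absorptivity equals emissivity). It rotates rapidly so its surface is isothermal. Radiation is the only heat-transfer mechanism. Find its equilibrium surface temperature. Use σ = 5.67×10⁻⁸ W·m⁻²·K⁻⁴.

At equilibrium, absorbed power = emitted power.
Absorbing cross-section = πr² = 1.932×10¹⁵ m²; emitting surface = 4πr² = 7.729×10¹⁵ m² (ratio 4).
εS·A_cross = εσ·A_surf·T⁴  ⇒  T⁴ = S/(4σ)   (ε cancels).
T⁴ = 1890/(4·5.67×10⁻⁸) = 8.333×10⁹ K⁴.
T = (8.333×10⁹)^(1/4).

T ≈ 302 K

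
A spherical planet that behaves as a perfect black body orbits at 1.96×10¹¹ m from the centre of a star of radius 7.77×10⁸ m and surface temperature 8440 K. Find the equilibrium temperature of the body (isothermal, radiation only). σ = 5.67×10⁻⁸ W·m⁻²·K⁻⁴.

T ≈ 376 K

The star's surface emits σT_*⁴; at distance d the flux is S = σT_*⁴(R_*/d)².
S = 5.67×10⁻⁸·(8440)⁴·(7.77×10⁸/1.96×10¹¹)² = 4522 W/m².
For an isothermal sphere T⁴ = (1−a)S/(4σ) = 1.994×10¹⁰ K⁴.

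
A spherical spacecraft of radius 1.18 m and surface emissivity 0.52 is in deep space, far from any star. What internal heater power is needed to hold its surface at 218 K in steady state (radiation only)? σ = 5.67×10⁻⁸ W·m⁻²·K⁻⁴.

P ≈ 1170 W

P = εσ·4πr²·T⁴.
4πr² = 17.50 m²; T⁴ = 2.259×10⁹ K⁴.
P = 0.52·5.67×10⁻⁸·17.50·2.259×10⁹.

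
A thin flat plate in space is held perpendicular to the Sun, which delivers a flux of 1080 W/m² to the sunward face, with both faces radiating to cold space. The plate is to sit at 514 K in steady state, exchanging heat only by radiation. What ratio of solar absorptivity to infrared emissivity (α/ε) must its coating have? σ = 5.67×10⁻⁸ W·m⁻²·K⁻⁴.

α/ε ≈ 7.33

Balance: αS·A = εσ·2A·T⁴ ⇒ α/ε = 2σT⁴/S.
α/ε = 2·5.67×10⁻⁸·(514)⁴/1080 = 2·5.67×10⁻⁸·6.980×10¹⁰/1080.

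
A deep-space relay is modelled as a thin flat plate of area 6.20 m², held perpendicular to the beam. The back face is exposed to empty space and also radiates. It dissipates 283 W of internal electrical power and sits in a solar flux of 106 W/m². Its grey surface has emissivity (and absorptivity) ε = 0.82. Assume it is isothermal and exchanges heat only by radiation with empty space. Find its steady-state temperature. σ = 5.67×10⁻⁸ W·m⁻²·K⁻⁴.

At steady state, absorbed solar power + internal power = radiated power.
Absorbed: α·S·A_cross = 0.82·106·6.200 = 538.9 W (cross-section A).
Total input = 538.9 + 283 = 821.9 W.
Radiated: εσ·A_surf·T⁴ with A_surf = 2A = 12.40 m².
T⁴ = 821.9/(0.82·5.67×10⁻⁸·12.40) = 1.426×10⁹ K⁴.

T ≈ 194 K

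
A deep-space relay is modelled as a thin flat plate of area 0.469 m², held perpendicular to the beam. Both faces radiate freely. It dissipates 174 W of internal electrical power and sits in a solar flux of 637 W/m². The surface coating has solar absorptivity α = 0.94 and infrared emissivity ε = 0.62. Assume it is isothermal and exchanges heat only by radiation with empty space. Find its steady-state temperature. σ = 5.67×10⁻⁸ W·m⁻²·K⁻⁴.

At steady state, absorbed solar power + internal power = radiated power.
Absorbed: α·S·A_cross = 0.94·637·0.4690 = 280.8 W (cross-section A).
Total input = 280.8 + 174 = 454.8 W.
Radiated: εσ·A_surf·T⁴ with A_surf = 2A = 0.9380 m².
T⁴ = 454.8/(0.62·5.67×10⁻⁸·0.9380) = 1.379×10¹⁰ K⁴.

T ≈ 343 K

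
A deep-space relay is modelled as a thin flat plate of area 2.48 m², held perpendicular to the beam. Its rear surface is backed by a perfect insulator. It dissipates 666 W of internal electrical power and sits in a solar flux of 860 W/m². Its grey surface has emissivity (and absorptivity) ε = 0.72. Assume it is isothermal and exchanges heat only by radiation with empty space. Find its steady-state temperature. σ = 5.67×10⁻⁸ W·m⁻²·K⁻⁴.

T ≈ 384 K

At steady state, absorbed solar power + internal power = radiated power.
Absorbed: α·S·A_cross = 0.72·860·2.480 = 1536 W (cross-section A).
Total input = 1536 + 666 = 2202 W.
Radiated: εσ·A_surf·T⁴ with A_surf = A = 2.480 m².
T⁴ = 2202/(0.72·5.67×10⁻⁸·2.480) = 2.175×10¹⁰ K⁴.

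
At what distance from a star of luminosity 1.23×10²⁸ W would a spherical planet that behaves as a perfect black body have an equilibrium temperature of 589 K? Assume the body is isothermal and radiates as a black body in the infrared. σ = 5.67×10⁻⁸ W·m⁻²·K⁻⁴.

For an isothermal black-emitting sphere, (1−a)S·πr² = σ·4πr²·T⁴ ⇒ S = 4σT⁴/(1−a).
S = 4·5.67×10⁻⁸·(589)⁴/1.00 = 27300 W/m².
Flux falls as S = L/(4πd²), so d = √(L/(4πS)) = √(1.23×10²⁸/(4π·27300)).

d ≈ 1.89×10¹¹ m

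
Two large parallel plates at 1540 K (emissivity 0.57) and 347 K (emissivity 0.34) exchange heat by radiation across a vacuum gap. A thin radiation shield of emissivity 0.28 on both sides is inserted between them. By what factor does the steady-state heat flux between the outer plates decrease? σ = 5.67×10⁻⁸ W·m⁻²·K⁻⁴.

factor ≈ 2.66

Without shield: q₀ = σΔ(T⁴)/(1/ε₁+1/ε₂−1) with denominator 3.696.
With shield the two gaps are in series; the resistances add: (1/ε₁+1/ε_s−1)+(1/ε_s+1/ε₂−1) = 4.326+5.513 = 9.838.
Heat-flux ratio q₀/q = 9.838/3.696.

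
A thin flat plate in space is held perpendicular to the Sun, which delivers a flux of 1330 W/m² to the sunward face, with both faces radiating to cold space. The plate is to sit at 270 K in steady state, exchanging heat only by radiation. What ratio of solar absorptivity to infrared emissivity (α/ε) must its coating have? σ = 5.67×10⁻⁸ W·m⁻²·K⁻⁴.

α/ε ≈ 0.453

Balance: αS·A = εσ·2A·T⁴ ⇒ α/ε = 2σT⁴/S.
α/ε = 2·5.67×10⁻⁸·(270)⁴/1330 = 2·5.67×10⁻⁸·5.314×10⁹/1330.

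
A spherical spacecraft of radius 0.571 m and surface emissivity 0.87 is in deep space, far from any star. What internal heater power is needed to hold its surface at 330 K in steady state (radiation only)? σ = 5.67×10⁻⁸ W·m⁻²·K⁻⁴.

P ≈ 2400 W

P = εσ·4πr²·T⁴.
4πr² = 4.097 m²; T⁴ = 1.186×10¹⁰ K⁴.
P = 0.87·5.67×10⁻⁸·4.097·1.186×10¹⁰.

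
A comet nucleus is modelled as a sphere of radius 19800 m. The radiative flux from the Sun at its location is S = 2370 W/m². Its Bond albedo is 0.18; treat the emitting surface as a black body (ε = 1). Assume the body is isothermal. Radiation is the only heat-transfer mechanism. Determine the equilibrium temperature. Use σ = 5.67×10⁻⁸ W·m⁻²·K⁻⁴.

T ≈ 304 K

At equilibrium, absorbed power = emitted power.
Absorbing cross-section = πr² = 1.232×10⁹ m²; emitting surface = 4πr² = 4.927×10⁹ m² (ratio 4).
(1−a)S·A_cross = εσ·A_surf·T⁴  ⇒  T⁴ = (1−a)S/(4σ).
T⁴ = 0.820·2370/(4·5.67×10⁻⁸) = 8.569×10⁹ K⁴.
T = (8.569×10⁹)^(1/4).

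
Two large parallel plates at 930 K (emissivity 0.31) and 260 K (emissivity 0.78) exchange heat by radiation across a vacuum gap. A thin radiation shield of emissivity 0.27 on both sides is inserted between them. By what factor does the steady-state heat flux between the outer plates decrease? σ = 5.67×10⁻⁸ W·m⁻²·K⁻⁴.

Without shield: q₀ = σΔ(T⁴)/(1/ε₁+1/ε₂−1) with denominator 3.508.
With shield the two gaps are in series; the resistances add: (1/ε₁+1/ε_s−1)+(1/ε_s+1/ε₂−1) = 5.930+3.986 = 9.915.
Heat-flux ratio q₀/q = 9.915/3.508.

factor ≈ 2.83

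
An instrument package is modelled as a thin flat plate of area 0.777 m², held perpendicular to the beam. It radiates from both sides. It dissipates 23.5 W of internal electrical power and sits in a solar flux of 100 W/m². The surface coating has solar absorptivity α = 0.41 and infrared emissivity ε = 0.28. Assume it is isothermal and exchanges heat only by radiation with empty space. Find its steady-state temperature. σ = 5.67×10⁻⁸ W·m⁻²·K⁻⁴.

At steady state, absorbed solar power + internal power = radiated power.
Absorbed: α·S·A_cross = 0.41·100·0.7770 = 31.86 W (cross-section A).
Total input = 31.86 + 23.5 = 55.36 W.
Radiated: εσ·A_surf·T⁴ with A_surf = 2A = 1.554 m².
T⁴ = 55.36/(0.28·5.67×10⁻⁸·1.554) = 2.244×10⁹ K⁴.

T ≈ 218 K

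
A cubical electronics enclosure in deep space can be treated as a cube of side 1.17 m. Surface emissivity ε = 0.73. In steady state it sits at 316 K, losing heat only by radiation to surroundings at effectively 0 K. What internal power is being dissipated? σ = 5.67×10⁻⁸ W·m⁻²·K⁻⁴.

P ≈ 3390 W

Steady state: P = εσA T⁴.
A = 6L² = 8.213 m²; T⁴ = (316)⁴ = 9.971×10⁹ K⁴.
P = 0.73 × 5.67×10⁻⁸ × 8.213 × 9.971×10⁹.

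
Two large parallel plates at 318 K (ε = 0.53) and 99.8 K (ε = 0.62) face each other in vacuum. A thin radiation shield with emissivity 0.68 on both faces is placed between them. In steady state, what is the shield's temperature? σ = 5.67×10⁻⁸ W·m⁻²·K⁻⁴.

In steady state the net flux on the hot side equals that on the cold side.
σ(T₁⁴−T_s⁴)/D₁ = σ(T_s⁴−T₂⁴)/D₂, with D₁ = 1/ε₁+1/ε_s−1 = 2.357, D₂ = 1/ε_s+1/ε₂−1 = 2.083.
Solve for T_s⁴: T_s⁴ = (D₂·T₁⁴ + D₁·T₂⁴)/(D₁+D₂) = 4.850×10⁹ K⁴.

T_s ≈ 264 K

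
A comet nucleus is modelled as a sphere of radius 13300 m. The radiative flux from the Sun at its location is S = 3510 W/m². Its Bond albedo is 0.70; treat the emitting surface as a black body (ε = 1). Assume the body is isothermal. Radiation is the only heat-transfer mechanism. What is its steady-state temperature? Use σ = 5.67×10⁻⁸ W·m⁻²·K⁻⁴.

At equilibrium, absorbed power = emitted power.
Absorbing cross-section = πr² = 5.557×10⁸ m²; emitting surface = 4πr² = 2.223×10⁹ m² (ratio 4).
(1−a)S·A_cross = εσ·A_surf·T⁴  ⇒  T⁴ = (1−a)S/(4σ).
T⁴ = 0.300·3510/(4·5.67×10⁻⁸) = 4.643×10⁹ K⁴.
T = (4.643×10⁹)^(1/4).

T ≈ 261 K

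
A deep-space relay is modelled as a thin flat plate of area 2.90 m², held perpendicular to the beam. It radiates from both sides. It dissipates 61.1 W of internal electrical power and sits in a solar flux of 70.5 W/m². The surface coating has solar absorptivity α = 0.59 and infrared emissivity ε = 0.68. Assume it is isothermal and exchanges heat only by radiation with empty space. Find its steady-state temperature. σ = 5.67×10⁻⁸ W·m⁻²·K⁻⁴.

At steady state, absorbed solar power + internal power = radiated power.
Absorbed: α·S·A_cross = 0.59·70.5·2.900 = 120.6 W (cross-section A).
Total input = 120.6 + 61.1 = 181.7 W.
Radiated: εσ·A_surf·T⁴ with A_surf = 2A = 5.800 m².
T⁴ = 181.7/(0.68·5.67×10⁻⁸·5.800) = 8.126×10⁸ K⁴.

T ≈ 169 K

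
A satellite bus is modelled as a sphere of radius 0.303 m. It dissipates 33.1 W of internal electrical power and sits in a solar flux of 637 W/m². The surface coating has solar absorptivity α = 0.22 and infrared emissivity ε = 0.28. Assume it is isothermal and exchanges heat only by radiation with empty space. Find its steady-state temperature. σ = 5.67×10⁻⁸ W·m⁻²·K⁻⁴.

T ≈ 252 K

At steady state, absorbed solar power + internal power = radiated power.
Absorbed: α·S·A_cross = 0.22·637·0.2884 = 40.42 W (cross-section πr²).
Total input = 40.42 + 33.1 = 73.52 W.
Radiated: εσ·A_surf·T⁴ with A_surf = 4πr² = 1.154 m².
T⁴ = 73.52/(0.28·5.67×10⁻⁸·1.154) = 4.014×10⁹ K⁴.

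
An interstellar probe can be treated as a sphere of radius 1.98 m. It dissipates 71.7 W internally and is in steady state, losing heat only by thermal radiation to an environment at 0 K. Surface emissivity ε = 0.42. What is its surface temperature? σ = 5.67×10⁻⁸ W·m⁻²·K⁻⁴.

Steady state: internal power = radiated power, P = εσA T⁴.
Radiating area A = 4πr² = 49.27 m².
T⁴ = P/(εσA) = 71.7/(0.42·5.67×10⁻⁸·49.27) = 6.111×10⁷ K⁴.
T = (6.111×10⁷)^(1/4).

T ≈ 88.4 K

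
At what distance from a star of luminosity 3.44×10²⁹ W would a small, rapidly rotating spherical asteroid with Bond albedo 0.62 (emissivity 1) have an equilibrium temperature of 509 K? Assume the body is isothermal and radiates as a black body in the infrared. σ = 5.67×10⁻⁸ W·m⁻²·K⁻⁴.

d ≈ 8.27×10¹¹ m

For an isothermal black-emitting sphere, (1−a)S·πr² = σ·4πr²·T⁴ ⇒ S = 4σT⁴/(1−a).
S = 4·5.67×10⁻⁸·(509)⁴/0.380 = 40060 W/m².
Flux falls as S = L/(4πd²), so d = √(L/(4πS)) = √(3.44×10²⁹/(4π·40060)).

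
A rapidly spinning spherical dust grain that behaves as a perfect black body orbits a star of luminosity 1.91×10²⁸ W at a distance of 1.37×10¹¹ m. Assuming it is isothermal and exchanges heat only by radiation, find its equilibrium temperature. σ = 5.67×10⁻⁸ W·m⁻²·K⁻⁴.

First find the stellar flux at distance d: S = L/(4πd²) = 1.91×10²⁸/(4π·(1.37×10¹¹)²) = 80980 W/m².
For an isothermal sphere, absorbed (1−a)S·πr² = emitted σ·4πr²·T⁴, so T⁴ = (1−a)S/(4σ).
T⁴ = 1.00·80980/(4·5.67×10⁻⁸) = 3.571×10¹¹ K⁴.

T ≈ 773 K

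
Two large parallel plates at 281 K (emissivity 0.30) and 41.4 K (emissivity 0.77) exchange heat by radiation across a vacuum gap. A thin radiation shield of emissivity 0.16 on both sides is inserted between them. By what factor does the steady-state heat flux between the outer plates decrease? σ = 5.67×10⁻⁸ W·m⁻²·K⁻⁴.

factor ≈ 4.17

Without shield: q₀ = σΔ(T⁴)/(1/ε₁+1/ε₂−1) with denominator 3.632.
With shield the two gaps are in series; the resistances add: (1/ε₁+1/ε_s−1)+(1/ε_s+1/ε₂−1) = 8.583+6.549 = 15.13.
Heat-flux ratio q₀/q = 15.13/3.632.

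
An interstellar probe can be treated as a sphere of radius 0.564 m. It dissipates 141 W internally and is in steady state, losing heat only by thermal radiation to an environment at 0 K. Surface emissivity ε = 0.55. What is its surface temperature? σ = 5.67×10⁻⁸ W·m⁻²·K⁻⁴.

Steady state: internal power = radiated power, P = εσA T⁴.
Radiating area A = 4πr² = 3.997 m².
T⁴ = P/(εσA) = 141/(0.55·5.67×10⁻⁸·3.997) = 1.131×10⁹ K⁴.
T = (1.131×10⁹)^(1/4).

T ≈ 183 K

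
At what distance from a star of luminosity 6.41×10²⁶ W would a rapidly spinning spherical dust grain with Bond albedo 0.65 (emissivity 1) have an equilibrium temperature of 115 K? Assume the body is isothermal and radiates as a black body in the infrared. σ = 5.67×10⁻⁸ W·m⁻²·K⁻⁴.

d ≈ 6.71×10¹¹ m

For an isothermal black-emitting sphere, (1−a)S·πr² = σ·4πr²·T⁴ ⇒ S = 4σT⁴/(1−a).
S = 4·5.67×10⁻⁸·(115)⁴/0.350 = 113.3 W/m².
Flux falls as S = L/(4πd²), so d = √(L/(4πS)) = √(6.41×10²⁶/(4π·113.3)).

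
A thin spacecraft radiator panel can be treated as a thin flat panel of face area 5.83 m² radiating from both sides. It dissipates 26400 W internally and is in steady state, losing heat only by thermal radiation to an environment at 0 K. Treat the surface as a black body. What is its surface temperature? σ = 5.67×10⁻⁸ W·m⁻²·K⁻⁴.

T ≈ 447 K

Steady state: internal power = radiated power, P = εσA T⁴.
Radiating area A = 2·5.83 = 11.66 m².
T⁴ = P/(εσA) = 26400/(1.0·5.67×10⁻⁸·11.66) = 3.993×10¹⁰ K⁴.
T = (3.993×10¹⁰)^(1/4).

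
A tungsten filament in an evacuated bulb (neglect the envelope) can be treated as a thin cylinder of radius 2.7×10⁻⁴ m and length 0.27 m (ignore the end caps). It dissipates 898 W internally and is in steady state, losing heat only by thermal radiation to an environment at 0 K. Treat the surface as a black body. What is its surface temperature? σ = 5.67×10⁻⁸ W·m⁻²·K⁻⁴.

Steady state: internal power = radiated power, P = εσA T⁴.
Radiating area A = 2πrL = 4.580×10⁻⁴ m².
T⁴ = P/(εσA) = 898/(1.0·5.67×10⁻⁸·4.580×10⁻⁴) = 3.458×10¹³ K⁴.
T = (3.458×10¹³)^(1/4).

T ≈ 2420 K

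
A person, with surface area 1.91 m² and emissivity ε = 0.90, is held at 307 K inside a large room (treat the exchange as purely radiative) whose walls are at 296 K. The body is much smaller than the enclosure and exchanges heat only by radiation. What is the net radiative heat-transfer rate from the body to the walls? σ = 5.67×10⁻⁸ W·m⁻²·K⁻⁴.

For a small grey body in a large enclosure: P_net = εσA(T_body⁴ − T_wall⁴).
A = 1.91 m²; T_body⁴ − T_wall⁴ = 8.883×10⁹ − 7.677×10⁹ = 1.206×10⁹ K⁴.
|P_net| = 0.90·5.67×10⁻⁸·1.910·1.206×10⁹.

P_net ≈ 118 W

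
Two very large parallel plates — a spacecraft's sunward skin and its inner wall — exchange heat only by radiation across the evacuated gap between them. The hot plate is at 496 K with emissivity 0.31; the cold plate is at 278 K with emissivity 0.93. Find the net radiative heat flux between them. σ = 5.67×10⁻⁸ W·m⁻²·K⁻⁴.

For two infinite grey parallel plates, q = σ(T₁⁴ − T₂⁴)/(1/ε₁ + 1/ε₂ − 1).
T₁⁴ − T₂⁴ = 6.052×10¹⁰ − 5.973×10⁹ = 5.455×10¹⁰ K⁴.
1/ε₁ + 1/ε₂ − 1 = 3.226 + 1.075 − 1 = 3.301.
q = 5.67×10⁻⁸ × 5.455×10¹⁰ / 3.301.

q ≈ 937 W/m²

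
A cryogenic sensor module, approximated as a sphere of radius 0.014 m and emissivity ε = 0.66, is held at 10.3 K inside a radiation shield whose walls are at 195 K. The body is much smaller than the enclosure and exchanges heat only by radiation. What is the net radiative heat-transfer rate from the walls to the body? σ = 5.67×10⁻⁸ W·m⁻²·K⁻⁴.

For a small grey body in a large enclosure: P_net = εσA(T_body⁴ − T_wall⁴).
A = 4πr² = 0.002463 m²; T_body⁴ − T_wall⁴ = 11260 − 1.446×10⁹ = -1.446×10⁹ K⁴.
|P_net| = 0.66·5.67×10⁻⁸·0.002463·1.446×10⁹.

P_net ≈ 0.133 W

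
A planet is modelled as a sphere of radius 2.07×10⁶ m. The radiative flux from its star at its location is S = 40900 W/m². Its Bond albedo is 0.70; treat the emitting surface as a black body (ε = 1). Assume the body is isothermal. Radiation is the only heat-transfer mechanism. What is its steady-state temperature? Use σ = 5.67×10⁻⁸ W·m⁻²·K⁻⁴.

T ≈ 482 K

At equilibrium, absorbed power = emitted power.
Absorbing cross-section = πr² = 1.346×10¹³ m²; emitting surface = 4πr² = 5.385×10¹³ m² (ratio 4).
(1−a)S·A_cross = εσ·A_surf·T⁴  ⇒  T⁴ = (1−a)S/(4σ).
T⁴ = 0.300·40900/(4·5.67×10⁻⁸) = 5.410×10¹⁰ K⁴.
T = (5.410×10¹⁰)^(1/4).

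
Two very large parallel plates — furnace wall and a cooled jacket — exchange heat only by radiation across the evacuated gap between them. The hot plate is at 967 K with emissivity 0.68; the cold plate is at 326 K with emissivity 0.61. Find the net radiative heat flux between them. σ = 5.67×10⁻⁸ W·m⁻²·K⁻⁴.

q ≈ 23200 W/m²

For two infinite grey parallel plates, q = σ(T₁⁴ − T₂⁴)/(1/ε₁ + 1/ε₂ − 1).
T₁⁴ − T₂⁴ = 8.744×10¹¹ − 1.129×10¹⁰ = 8.631×10¹¹ K⁴.
1/ε₁ + 1/ε₂ − 1 = 1.471 + 1.639 − 1 = 2.110.
q = 5.67×10⁻⁸ × 8.631×10¹¹ / 2.110.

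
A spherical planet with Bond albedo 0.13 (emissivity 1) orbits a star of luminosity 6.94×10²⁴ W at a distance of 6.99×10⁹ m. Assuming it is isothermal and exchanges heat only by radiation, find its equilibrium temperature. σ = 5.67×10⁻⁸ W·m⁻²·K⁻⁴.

First find the stellar flux at distance d: S = L/(4πd²) = 6.94×10²⁴/(4π·(6.99×10⁹)²) = 11300 W/m².
For an isothermal sphere, absorbed (1−a)S·πr² = emitted σ·4πr²·T⁴, so T⁴ = (1−a)S/(4σ).
T⁴ = 0.870·11300/(4·5.67×10⁻⁸) = 4.336×10¹⁰ K⁴.

T ≈ 456 K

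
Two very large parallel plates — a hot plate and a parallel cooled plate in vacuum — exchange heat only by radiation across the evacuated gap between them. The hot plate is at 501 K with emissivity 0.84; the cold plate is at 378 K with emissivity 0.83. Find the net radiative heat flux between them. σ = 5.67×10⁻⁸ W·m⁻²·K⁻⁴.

For two infinite grey parallel plates, q = σ(T₁⁴ − T₂⁴)/(1/ε₁ + 1/ε₂ − 1).
T₁⁴ − T₂⁴ = 6.300×10¹⁰ − 2.042×10¹⁰ = 4.259×10¹⁰ K⁴.
1/ε₁ + 1/ε₂ − 1 = 1.190 + 1.205 − 1 = 1.395.
q = 5.67×10⁻⁸ × 4.259×10¹⁰ / 1.395.

q ≈ 1730 W/m²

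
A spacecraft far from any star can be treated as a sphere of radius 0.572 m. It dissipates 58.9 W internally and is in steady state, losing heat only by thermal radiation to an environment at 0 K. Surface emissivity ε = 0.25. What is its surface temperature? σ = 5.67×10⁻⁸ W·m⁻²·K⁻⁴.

T ≈ 178 K

Steady state: internal power = radiated power, P = εσA T⁴.
Radiating area A = 4πr² = 4.112 m².
T⁴ = P/(εσA) = 58.9/(0.25·5.67×10⁻⁸·4.112) = 1.011×10⁹ K⁴.
T = (1.011×10⁹)^(1/4).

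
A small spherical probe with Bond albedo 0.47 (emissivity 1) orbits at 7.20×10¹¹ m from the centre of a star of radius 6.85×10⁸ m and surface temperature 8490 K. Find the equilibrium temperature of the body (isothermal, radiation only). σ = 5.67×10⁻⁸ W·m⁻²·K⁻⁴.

T ≈ 158 K

The star's surface emits σT_*⁴; at distance d the flux is S = σT_*⁴(R_*/d)².
S = 5.67×10⁻⁸·(8490)⁴·(6.85×10⁸/7.20×10¹¹)² = 266.6 W/m².
For an isothermal sphere T⁴ = (1−a)S/(4σ) = 6.231×10⁸ K⁴.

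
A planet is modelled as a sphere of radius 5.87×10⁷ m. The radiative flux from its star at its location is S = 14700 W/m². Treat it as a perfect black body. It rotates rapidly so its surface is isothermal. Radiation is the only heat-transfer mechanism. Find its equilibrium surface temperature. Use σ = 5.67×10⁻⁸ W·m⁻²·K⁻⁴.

At equilibrium, absorbed power = emitted power.
Absorbing cross-section = πr² = 1.082×10¹⁶ m²; emitting surface = 4πr² = 4.330×10¹⁶ m² (ratio 4).
S·A_cross = εσ·A_surf·T⁴  ⇒  T⁴ = S/(4σ).
T⁴ = 1.00·14700/(4·5.67×10⁻⁸) = 6.481×10¹⁰ K⁴.
T = (6.481×10¹⁰)^(1/4).

T ≈ 505 K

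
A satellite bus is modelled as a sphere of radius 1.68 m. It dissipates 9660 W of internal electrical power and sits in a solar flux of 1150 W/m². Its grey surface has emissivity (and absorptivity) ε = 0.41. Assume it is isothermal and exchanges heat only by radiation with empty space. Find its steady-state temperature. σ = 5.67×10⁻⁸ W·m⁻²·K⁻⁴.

At steady state, absorbed solar power + internal power = radiated power.
Absorbed: α·S·A_cross = 0.41·1150·8.867 = 4181 W (cross-section πr²).
Total input = 4181 + 9660 = 13840 W.
Radiated: εσ·A_surf·T⁴ with A_surf = 4πr² = 35.47 m².
T⁴ = 13840/(0.41·5.67×10⁻⁸·35.47) = 1.679×10¹⁰ K⁴.

T ≈ 360 K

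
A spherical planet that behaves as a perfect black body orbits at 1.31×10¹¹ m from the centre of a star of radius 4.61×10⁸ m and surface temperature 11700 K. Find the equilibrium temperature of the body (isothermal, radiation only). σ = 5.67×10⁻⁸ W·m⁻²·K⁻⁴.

T ≈ 491 K

The star's surface emits σT_*⁴; at distance d the flux is S = σT_*⁴(R_*/d)².
S = 5.67×10⁻⁸·(11700)⁴·(4.61×10⁸/1.31×10¹¹)² = 13160 W/m².
For an isothermal sphere T⁴ = (1−a)S/(4σ) = 5.802×10¹⁰ K⁴.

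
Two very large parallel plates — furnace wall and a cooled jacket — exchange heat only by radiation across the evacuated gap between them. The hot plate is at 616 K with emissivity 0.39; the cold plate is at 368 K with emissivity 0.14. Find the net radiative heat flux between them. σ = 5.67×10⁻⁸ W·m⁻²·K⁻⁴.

q ≈ 818 W/m²

For two infinite grey parallel plates, q = σ(T₁⁴ − T₂⁴)/(1/ε₁ + 1/ε₂ − 1).
T₁⁴ − T₂⁴ = 1.440×10¹¹ − 1.834×10¹⁰ = 1.256×10¹¹ K⁴.
1/ε₁ + 1/ε₂ − 1 = 2.564 + 7.143 − 1 = 8.707.
q = 5.67×10⁻⁸ × 1.256×10¹¹ / 8.707.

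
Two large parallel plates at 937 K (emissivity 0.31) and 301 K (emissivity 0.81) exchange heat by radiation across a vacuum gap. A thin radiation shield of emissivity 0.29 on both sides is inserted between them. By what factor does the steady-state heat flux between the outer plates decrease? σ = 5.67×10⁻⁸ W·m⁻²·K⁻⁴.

Without shield: q₀ = σΔ(T⁴)/(1/ε₁+1/ε₂−1) with denominator 3.460.
With shield the two gaps are in series; the resistances add: (1/ε₁+1/ε_s−1)+(1/ε_s+1/ε₂−1) = 5.674+3.683 = 9.357.
Heat-flux ratio q₀/q = 9.357/3.460.

factor ≈ 2.70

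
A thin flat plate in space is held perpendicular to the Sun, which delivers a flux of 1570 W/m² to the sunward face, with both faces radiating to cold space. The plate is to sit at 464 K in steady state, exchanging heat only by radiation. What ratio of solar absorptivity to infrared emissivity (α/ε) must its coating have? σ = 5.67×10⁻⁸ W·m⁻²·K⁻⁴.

α/ε ≈ 3.35

Balance: αS·A = εσ·2A·T⁴ ⇒ α/ε = 2σT⁴/S.
α/ε = 2·5.67×10⁻⁸·(464)⁴/1570 = 2·5.67×10⁻⁸·4.635×10¹⁰/1570.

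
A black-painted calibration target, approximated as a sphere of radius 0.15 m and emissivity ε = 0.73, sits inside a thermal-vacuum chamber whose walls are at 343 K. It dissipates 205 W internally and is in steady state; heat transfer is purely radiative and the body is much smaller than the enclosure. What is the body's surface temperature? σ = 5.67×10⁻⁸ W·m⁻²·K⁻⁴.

T ≈ 421 K

For a small grey body in a large enclosure, net radiated power = εσA(T⁴ − T_w⁴).
Steady state: P = εσA(T⁴ − T_w⁴) with A = 4πr² = 0.2827 m².
T⁴ = P/(εσA) + T_w⁴ = 205/(0.73·5.67×10⁻⁸·0.2827) + (343)⁴
    = 1.752×10¹⁰ + 1.384×10¹⁰ = 3.136×10¹⁰ K⁴.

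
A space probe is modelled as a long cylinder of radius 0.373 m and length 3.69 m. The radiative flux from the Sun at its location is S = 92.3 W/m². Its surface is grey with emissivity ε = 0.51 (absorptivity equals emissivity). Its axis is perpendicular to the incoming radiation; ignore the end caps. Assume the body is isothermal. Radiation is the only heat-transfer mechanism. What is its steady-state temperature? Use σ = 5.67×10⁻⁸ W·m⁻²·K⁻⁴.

At equilibrium, absorbed power = emitted power.
Absorbing cross-section = 2rL = 2.753 m²; emitting surface = 2πrL = 8.648 m² (ratio π).
εS·A_cross = εσ·A_surf·T⁴  ⇒  T⁴ = S/(πσ)   (ε cancels).
T⁴ = 92.3/(π·5.67×10⁻⁸) = 5.182×10⁸ K⁴.
T = (5.182×10⁸)^(1/4).

T ≈ 151 K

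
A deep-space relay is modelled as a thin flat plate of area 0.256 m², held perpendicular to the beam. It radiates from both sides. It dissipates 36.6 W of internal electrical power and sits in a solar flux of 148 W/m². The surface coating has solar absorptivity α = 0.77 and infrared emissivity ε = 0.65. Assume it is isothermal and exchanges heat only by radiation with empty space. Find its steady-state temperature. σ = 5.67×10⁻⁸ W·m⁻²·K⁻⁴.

T ≈ 243 K

At steady state, absorbed solar power + internal power = radiated power.
Absorbed: α·S·A_cross = 0.77·148·0.2560 = 29.17 W (cross-section A).
Total input = 29.17 + 36.6 = 65.77 W.
Radiated: εσ·A_surf·T⁴ with A_surf = 2A = 0.5120 m².
T⁴ = 65.77/(0.65·5.67×10⁻⁸·0.5120) = 3.486×10⁹ K⁴.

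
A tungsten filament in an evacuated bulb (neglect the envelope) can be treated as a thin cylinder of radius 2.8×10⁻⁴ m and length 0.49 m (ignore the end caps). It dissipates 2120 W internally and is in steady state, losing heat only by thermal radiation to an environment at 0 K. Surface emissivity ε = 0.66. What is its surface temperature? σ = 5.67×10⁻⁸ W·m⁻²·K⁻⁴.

T ≈ 2850 K

Steady state: internal power = radiated power, P = εσA T⁴.
Radiating area A = 2πrL = 8.621×10⁻⁴ m².
T⁴ = P/(εσA) = 2120/(0.66·5.67×10⁻⁸·8.621×10⁻⁴) = 6.572×10¹³ K⁴.
T = (6.572×10¹³)^(1/4).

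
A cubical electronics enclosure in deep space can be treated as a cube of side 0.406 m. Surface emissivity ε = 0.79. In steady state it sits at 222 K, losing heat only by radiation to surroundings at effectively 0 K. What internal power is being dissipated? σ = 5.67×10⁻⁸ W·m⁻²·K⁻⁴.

P ≈ 108 W

Steady state: P = εσA T⁴.
A = 6L² = 0.9890 m²; T⁴ = (222)⁴ = 2.429×10⁹ K⁴.
P = 0.79 × 5.67×10⁻⁸ × 0.9890 × 2.429×10⁹.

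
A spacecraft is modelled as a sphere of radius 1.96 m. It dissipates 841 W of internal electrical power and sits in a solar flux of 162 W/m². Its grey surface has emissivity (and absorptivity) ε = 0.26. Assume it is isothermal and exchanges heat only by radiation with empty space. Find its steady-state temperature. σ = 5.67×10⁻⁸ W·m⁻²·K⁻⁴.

T ≈ 209 K

At steady state, absorbed solar power + internal power = radiated power.
Absorbed: α·S·A_cross = 0.26·162·12.07 = 508.3 W (cross-section πr²).
Total input = 508.3 + 841 = 1349 W.
Radiated: εσ·A_surf·T⁴ with A_surf = 4πr² = 48.27 m².
T⁴ = 1349/(0.26·5.67×10⁻⁸·48.27) = 1.896×10⁹ K⁴.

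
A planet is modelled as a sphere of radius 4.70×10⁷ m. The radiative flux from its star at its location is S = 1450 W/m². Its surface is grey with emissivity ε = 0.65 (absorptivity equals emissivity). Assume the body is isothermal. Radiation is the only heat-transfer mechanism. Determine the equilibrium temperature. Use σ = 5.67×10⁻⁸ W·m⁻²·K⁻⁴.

At equilibrium, absorbed power = emitted power.
Absorbing cross-section = πr² = 6.940×10¹⁵ m²; emitting surface = 4πr² = 2.776×10¹⁶ m² (ratio 4).
εS·A_cross = εσ·A_surf·T⁴  ⇒  T⁴ = S/(4σ)   (ε cancels).
T⁴ = 1450/(4·5.67×10⁻⁸) = 6.393×10⁹ K⁴.
T = (6.393×10⁹)^(1/4).

T ≈ 283 K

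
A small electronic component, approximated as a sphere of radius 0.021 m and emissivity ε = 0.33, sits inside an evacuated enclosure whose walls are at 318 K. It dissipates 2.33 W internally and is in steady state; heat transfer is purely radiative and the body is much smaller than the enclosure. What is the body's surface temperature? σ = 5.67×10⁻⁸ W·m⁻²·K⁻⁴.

T ≈ 425 K

For a small grey body in a large enclosure, net radiated power = εσA(T⁴ − T_w⁴).
Steady state: P = εσA(T⁴ − T_w⁴) with A = 4πr² = 0.005542 m².
T⁴ = P/(εσA) + T_w⁴ = 2.33/(0.33·5.67×10⁻⁸·0.005542) + (318)⁴
    = 2.247×10¹⁰ + 1.023×10¹⁰ = 3.270×10¹⁰ K⁴.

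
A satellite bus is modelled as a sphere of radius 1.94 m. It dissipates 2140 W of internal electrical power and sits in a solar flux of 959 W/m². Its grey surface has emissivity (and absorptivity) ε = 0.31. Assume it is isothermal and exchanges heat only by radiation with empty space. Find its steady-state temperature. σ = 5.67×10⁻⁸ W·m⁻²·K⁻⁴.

At steady state, absorbed solar power + internal power = radiated power.
Absorbed: α·S·A_cross = 0.31·959·11.82 = 3515 W (cross-section πr²).
Total input = 3515 + 2140 = 5655 W.
Radiated: εσ·A_surf·T⁴ with A_surf = 4πr² = 47.29 m².
T⁴ = 5655/(0.31·5.67×10⁻⁸·47.29) = 6.803×10⁹ K⁴.

T ≈ 287 K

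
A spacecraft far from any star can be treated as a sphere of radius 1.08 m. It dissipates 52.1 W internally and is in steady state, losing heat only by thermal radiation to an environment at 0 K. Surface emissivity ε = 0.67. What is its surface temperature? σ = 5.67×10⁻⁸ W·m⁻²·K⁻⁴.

T ≈ 98.4 K

Steady state: internal power = radiated power, P = εσA T⁴.
Radiating area A = 4πr² = 14.66 m².
T⁴ = P/(εσA) = 52.1/(0.67·5.67×10⁻⁸·14.66) = 9.357×10⁷ K⁴.
T = (9.357×10⁷)^(1/4).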